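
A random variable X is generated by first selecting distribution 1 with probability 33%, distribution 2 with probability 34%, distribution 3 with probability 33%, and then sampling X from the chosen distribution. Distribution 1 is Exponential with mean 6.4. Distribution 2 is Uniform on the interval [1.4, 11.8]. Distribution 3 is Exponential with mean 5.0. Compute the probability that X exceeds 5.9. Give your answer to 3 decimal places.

0.426

Conditional on each component, P(X > 5.9): 1: 0.397773; 2: 0.567308; 3: 0.307279.
By total probability, P(X > 5.9) = 0.33·0.397773 + 0.34·0.567308 + 0.33·0.307279 = 0.425552.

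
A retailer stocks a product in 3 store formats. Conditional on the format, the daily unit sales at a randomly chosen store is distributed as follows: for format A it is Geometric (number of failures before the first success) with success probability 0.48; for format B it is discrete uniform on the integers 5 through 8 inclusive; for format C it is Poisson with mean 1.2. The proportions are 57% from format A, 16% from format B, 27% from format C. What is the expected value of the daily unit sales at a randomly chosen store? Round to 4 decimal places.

Component means — A: 1.08333; B: 6.5; C: 1.2.
E[X] = 0.57·1.08333 + 0.16·6.5 + 0.27·1.2 = 1.9815.

1.9815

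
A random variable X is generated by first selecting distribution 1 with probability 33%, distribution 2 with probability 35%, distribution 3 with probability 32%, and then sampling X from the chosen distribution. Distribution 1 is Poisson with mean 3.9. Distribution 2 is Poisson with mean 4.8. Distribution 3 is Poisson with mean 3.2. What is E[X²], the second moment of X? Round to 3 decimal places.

For each component E[X²] = Var + (mean)², giving 1: 19.11; 2: 27.84; 3: 13.44.
Overall E[X²] = 0.33·19.11 + 0.35·27.84 + 0.32·13.44 = 20.3511.

20.351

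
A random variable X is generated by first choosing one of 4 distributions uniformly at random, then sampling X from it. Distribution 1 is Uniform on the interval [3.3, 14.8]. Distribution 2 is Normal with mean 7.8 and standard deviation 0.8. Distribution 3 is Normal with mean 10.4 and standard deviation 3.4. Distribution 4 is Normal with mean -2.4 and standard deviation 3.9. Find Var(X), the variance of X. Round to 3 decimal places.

Per component, 1: μ=9.05, E[X²]=92.9233; 2: μ=7.8, E[X²]=61.48; 3: μ=10.4, E[X²]=119.72; 4: μ=-2.4, E[X²]=20.97.
E[X] = 0.25·9.05 + 0.25·7.8 + 0.25·10.4 + 0.25·-2.4 = 6.2125.
E[X²] = 0.25·92.9233 + 0.25·61.48 + 0.25·119.72 + 0.25·20.97 = 73.7733.
Var(X) = E[X²] − (E[X])² = 73.7733 − 38.5952 = 35.1782.

35.178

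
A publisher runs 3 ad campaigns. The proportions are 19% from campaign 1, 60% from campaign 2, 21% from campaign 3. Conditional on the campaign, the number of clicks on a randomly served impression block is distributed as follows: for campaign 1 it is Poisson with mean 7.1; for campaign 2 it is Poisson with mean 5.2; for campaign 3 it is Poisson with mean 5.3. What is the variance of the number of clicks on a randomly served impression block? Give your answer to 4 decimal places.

6.1241

Per component, 1: μ=7.1, E[X²]=57.51; 2: μ=5.2, E[X²]=32.24; 3: μ=5.3, E[X²]=33.39.
E[X] = 0.19·7.1 + 0.6·5.2 + 0.21·5.3 = 5.582.
E[X²] = 0.19·57.51 + 0.6·32.24 + 0.21·33.39 = 37.2828.
Var(X) = E[X²] − (E[X])² = 37.2828 − 31.1587 = 6.12408.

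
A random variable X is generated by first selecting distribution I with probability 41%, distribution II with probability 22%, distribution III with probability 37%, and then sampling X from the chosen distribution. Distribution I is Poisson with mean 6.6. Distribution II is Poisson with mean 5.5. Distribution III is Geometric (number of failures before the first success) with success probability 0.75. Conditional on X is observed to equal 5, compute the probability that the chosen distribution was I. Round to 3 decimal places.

Likelihoods P(X=5 | ·): I: 0.141969; II: 0.171401; III: 0.000732422.
Posterior ∝ prior × likelihood. Numerator for I: 0.41·0.141969 = 0.0582075.
Normalizing constant: 0.41·0.141969 + 0.22·0.171401 + 0.37·0.000732422 = 0.0961866.
P(I | observation) = 0.0582075 / 0.0961866 = 0.605151.

0.605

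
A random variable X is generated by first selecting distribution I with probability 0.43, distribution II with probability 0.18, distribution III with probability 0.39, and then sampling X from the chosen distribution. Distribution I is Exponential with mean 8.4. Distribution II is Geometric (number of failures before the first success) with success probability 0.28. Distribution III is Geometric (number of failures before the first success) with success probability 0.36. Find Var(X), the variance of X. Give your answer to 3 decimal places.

43.948

Per component, I: μ=8.4, E[X²]=141.12; II: μ=2.57143, E[X²]=15.7959; III: μ=1.77778, E[X²]=8.09877.
E[X] = 0.43·8.4 + 0.18·2.57143 + 0.39·1.77778 = 4.76819.
E[X²] = 0.43·141.12 + 0.18·15.7959 + 0.39·8.09877 = 66.6834.
Var(X) = E[X²] − (E[X])² = 66.6834 − 22.7356 = 43.9477.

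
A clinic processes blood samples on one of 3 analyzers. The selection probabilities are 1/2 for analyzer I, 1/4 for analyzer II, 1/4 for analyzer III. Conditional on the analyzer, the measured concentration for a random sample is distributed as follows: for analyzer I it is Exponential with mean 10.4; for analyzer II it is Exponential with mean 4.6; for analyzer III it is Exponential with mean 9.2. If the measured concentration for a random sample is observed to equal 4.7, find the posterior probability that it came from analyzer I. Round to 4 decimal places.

0.4603

Likelihoods f(4.7 | ·): I: 0.0611926; II: 0.078254; III: 0.0652145.
Posterior ∝ prior × likelihood. Numerator for I: 0.5·0.0611926 = 0.0305963.
Normalizing constant: 0.5·0.0611926 + 0.25·0.078254 + 0.25·0.0652145 = 0.0664634.
P(I | observation) = 0.0305963 / 0.0664634 = 0.460348.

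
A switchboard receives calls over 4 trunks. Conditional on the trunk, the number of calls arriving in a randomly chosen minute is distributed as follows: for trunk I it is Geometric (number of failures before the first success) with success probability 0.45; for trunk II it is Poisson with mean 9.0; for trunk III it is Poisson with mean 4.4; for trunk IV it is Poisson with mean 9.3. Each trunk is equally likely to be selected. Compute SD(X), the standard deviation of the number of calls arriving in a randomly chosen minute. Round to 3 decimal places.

4.204

Per component, I: μ=1.22222, E[X²]=4.20988; II: μ=9, E[X²]=90; III: μ=4.4, E[X²]=23.76; IV: μ=9.3, E[X²]=95.79.
E[X] = 0.25·1.22222 + 0.25·9 + 0.25·4.4 + 0.25·9.3 = 5.98056.
E[X²] = 0.25·4.20988 + 0.25·90 + 0.25·23.76 + 0.25·95.79 = 53.44.
Var(X) = E[X²] − (E[X])² = 53.44 − 35.767 = 17.6729.
SD(X) = √17.6729 = 4.20392.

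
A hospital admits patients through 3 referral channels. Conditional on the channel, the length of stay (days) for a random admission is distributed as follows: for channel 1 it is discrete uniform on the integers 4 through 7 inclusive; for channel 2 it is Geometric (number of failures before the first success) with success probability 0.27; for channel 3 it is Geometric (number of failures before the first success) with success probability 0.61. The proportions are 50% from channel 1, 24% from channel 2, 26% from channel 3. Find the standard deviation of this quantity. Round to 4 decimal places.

Per component, 1: μ=5.5, E[X²]=31.5; 2: μ=2.7037, E[X²]=17.3237; 3: μ=0.639344, E[X²]=1.45687.
E[X] = 0.5·5.5 + 0.24·2.7037 + 0.26·0.639344 = 3.56512.
E[X²] = 0.5·31.5 + 0.24·17.3237 + 0.26·1.45687 = 20.2865.
Var(X) = E[X²] − (E[X])² = 20.2865 − 12.7101 = 7.57641.
SD(X) = √7.57641 = 2.75253.

2.7525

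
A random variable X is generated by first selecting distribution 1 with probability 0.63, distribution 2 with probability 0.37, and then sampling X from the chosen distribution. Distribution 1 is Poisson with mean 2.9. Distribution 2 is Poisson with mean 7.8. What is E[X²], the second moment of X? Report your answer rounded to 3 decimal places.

32.522

For each component E[X²] = Var + (mean)², giving 1: 11.31; 2: 68.64.
Overall E[X²] = 0.63·11.31 + 0.37·68.64 = 32.5221.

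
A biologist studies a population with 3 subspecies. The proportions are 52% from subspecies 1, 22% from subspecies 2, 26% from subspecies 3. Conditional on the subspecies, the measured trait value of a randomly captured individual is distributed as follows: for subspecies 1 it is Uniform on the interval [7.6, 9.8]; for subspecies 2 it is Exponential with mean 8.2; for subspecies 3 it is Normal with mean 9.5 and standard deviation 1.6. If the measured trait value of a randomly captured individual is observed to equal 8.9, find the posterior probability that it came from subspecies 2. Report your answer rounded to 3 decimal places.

Likelihoods f(8.9 | ·): 1: 0.454545; 2: 0.0411925; 3: 0.232409.
Posterior ∝ prior × likelihood. Numerator for 2: 0.22·0.0411925 = 0.00906234.
Normalizing constant: 0.52·0.454545 + 0.22·0.0411925 + 0.26·0.232409 = 0.305852.
P(2 | observation) = 0.00906234 / 0.305852 = 0.0296298.

0.030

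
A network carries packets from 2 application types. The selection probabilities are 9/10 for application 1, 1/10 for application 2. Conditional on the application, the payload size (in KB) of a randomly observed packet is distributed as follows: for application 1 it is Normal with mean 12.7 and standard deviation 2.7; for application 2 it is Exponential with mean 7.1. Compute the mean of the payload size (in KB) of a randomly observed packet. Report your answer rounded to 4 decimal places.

Component means — 1: 12.7; 2: 7.1.
E[X] = 0.9·12.7 + 0.1·7.1 = 12.14.

12.1400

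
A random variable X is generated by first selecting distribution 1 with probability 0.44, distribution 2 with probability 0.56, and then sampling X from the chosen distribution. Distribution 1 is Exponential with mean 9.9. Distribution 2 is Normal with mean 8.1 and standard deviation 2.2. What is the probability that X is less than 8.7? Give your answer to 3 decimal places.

Conditional on each component, P(X < 8.7): 1: 0.584714; 2: 0.607469.
By total probability, P(X < 8.7) = 0.44·0.584714 + 0.56·0.607469 = 0.597457.

0.597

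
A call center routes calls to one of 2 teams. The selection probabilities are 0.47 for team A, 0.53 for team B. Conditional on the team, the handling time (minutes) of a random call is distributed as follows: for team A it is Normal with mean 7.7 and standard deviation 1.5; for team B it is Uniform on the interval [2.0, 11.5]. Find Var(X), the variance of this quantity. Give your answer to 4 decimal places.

Per component, A: μ=7.7, E[X²]=61.54; B: μ=6.75, E[X²]=53.0833.
E[X] = 0.47·7.7 + 0.53·6.75 = 7.1965.
E[X²] = 0.47·61.54 + 0.53·53.0833 = 57.058.
Var(X) = E[X²] − (E[X])² = 57.058 − 51.7896 = 5.26835.

5.2684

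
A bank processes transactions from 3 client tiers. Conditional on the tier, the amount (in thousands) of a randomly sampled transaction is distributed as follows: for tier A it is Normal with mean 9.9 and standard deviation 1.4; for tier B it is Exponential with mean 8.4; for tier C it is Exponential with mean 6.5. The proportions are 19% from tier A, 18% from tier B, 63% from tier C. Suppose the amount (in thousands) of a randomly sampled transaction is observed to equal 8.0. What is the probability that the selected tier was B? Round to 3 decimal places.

Likelihoods f(8.0 | ·): A: 0.113457; B: 0.0459311; C: 0.0449335.
Posterior ∝ prior × likelihood. Numerator for B: 0.18·0.0459311 = 0.0082676.
Normalizing constant: 0.19·0.113457 + 0.18·0.0459311 + 0.63·0.0449335 = 0.0581326.
P(B | observation) = 0.0082676 / 0.0581326 = 0.14222.

0.142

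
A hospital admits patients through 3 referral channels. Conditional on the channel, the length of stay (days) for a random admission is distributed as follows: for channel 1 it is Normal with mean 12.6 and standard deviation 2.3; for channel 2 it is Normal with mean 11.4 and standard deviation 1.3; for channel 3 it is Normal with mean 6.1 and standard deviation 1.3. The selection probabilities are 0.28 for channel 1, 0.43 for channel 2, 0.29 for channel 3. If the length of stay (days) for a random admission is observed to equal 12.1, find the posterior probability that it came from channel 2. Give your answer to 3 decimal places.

0.706

Likelihoods f(12.1 | ·): 1: 0.169403; 2: 0.265465; 3: 7.26683e-06.
Posterior ∝ prior × likelihood. Numerator for 2: 0.43·0.265465 = 0.11415.
Normalizing constant: 0.28·0.169403 + 0.43·0.265465 + 0.29·7.26683e-06 = 0.161585.
P(2 | observation) = 0.11415 / 0.161585 = 0.70644.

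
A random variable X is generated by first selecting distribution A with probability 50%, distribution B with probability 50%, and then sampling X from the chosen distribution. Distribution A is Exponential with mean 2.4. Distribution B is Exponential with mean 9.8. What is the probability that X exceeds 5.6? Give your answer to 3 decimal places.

0.331

Conditional on each component, P(X > 5.6): A: 0.096972; B: 0.564718.
By total probability, P(X > 5.6) = 0.5·0.096972 + 0.5·0.564718 = 0.330845.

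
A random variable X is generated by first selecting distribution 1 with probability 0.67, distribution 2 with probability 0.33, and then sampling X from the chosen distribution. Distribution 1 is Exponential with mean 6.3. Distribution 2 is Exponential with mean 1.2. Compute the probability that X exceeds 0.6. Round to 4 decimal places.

0.8093

Conditional on each component, P(X > 0.6): 1: 0.909156; 2: 0.606531.
By total probability, P(X > 0.6) = 0.67·0.909156 + 0.33·0.606531 = 0.80929.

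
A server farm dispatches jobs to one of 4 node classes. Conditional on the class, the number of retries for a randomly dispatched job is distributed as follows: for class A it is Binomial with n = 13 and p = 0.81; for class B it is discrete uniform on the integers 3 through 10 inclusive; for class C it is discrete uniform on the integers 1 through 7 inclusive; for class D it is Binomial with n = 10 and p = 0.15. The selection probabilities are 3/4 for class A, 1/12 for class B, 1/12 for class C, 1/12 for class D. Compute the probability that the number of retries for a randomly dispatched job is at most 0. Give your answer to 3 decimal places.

Conditional on each class, P(X ≤ 0): A: 4.2053e-10; B: 0; C: 0; D: 0.196874.
By total probability, P(X ≤ 0) = 0.75·4.2053e-10 + 0.0833333·0 + 0.0833333·0 + 0.0833333·0.196874 = 0.0164062.

0.016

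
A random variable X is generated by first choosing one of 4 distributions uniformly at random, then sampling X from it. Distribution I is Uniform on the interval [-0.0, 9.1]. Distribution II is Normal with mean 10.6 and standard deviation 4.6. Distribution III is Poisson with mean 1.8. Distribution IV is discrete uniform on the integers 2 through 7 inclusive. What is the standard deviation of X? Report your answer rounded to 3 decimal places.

4.310

Per component, I: μ=4.55, E[X²]=27.6033; II: μ=10.6, E[X²]=133.52; III: μ=1.8, E[X²]=5.04; IV: μ=4.5, E[X²]=23.1667.
E[X] = 0.25·4.55 + 0.25·10.6 + 0.25·1.8 + 0.25·4.5 = 5.3625.
E[X²] = 0.25·27.6033 + 0.25·133.52 + 0.25·5.04 + 0.25·23.1667 = 47.3325.
Var(X) = E[X²] − (E[X])² = 47.3325 − 28.7564 = 18.5761.
SD(X) = √18.5761 = 4.31.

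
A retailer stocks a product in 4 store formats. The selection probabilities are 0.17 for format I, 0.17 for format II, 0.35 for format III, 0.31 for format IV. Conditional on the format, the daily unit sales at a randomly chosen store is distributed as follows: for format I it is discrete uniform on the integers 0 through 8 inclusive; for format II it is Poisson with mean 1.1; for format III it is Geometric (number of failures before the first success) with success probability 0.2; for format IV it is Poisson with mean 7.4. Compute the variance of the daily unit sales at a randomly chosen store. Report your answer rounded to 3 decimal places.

15.313

Per component, I: μ=4, E[X²]=22.6667; II: μ=1.1, E[X²]=2.31; III: μ=4, E[X²]=36; IV: μ=7.4, E[X²]=62.16.
E[X] = 0.17·4 + 0.17·1.1 + 0.35·4 + 0.31·7.4 = 4.561.
E[X²] = 0.17·22.6667 + 0.17·2.31 + 0.35·36 + 0.31·62.16 = 36.1156.
Var(X) = E[X²] − (E[X])² = 36.1156 − 20.8027 = 15.3129.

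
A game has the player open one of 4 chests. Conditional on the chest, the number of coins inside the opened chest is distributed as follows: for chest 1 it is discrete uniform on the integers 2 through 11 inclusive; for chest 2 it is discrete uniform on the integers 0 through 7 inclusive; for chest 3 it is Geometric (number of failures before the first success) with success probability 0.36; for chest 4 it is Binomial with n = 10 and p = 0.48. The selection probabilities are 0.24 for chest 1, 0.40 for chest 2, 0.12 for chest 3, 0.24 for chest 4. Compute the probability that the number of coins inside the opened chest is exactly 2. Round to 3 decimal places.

0.105

Conditional on each chest, P(X = 2): 1: 0.1; 2: 0.125; 3: 0.147456; 4: 0.055427.
By total probability, P(X = 2) = 0.24·0.1 + 0.4·0.125 + 0.12·0.147456 + 0.24·0.055427 = 0.104997.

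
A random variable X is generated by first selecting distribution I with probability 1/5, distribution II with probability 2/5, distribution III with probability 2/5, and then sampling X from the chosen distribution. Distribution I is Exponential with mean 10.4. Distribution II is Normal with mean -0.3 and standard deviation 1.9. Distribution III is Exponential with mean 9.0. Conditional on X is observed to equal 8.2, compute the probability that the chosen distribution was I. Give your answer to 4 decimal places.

0.3284

Likelihoods f(8.2 | ·): I: 0.0437061; II: 9.46682e-06; III: 0.0446752.
Posterior ∝ prior × likelihood. Numerator for I: 0.2·0.0437061 = 0.00874122.
Normalizing constant: 0.2·0.0437061 + 0.4·9.46682e-06 + 0.4·0.0446752 = 0.0266151.
P(I | observation) = 0.00874122 / 0.0266151 = 0.328431.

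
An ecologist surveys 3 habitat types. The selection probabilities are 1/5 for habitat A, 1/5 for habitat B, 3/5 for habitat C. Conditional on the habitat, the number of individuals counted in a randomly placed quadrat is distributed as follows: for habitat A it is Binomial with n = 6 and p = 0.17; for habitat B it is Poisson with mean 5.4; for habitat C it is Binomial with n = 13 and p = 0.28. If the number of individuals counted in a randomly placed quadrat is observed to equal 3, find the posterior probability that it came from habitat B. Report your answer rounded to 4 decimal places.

Likelihoods P(X=3 | ·): A: 0.0561838; B: 0.118533; C: 0.235053.
Posterior ∝ prior × likelihood. Numerator for B: 0.2·0.118533 = 0.0237066.
Normalizing constant: 0.2·0.0561838 + 0.2·0.118533 + 0.6·0.235053 = 0.175975.
P(B | observation) = 0.0237066 / 0.175975 = 0.134716.

0.1347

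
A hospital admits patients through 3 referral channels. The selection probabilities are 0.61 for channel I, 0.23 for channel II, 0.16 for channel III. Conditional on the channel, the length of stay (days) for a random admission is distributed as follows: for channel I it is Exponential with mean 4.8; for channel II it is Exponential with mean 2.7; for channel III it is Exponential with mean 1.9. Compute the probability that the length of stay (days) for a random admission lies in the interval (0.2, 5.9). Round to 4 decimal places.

0.7312

Conditional on each channel, P(0.2 < X < 5.9): I: 0.666653; II: 0.816146; III: 0.855275.
By total probability, P(0.2 < X < 5.9) = 0.61·0.666653 + 0.23·0.816146 + 0.16·0.855275 = 0.731216.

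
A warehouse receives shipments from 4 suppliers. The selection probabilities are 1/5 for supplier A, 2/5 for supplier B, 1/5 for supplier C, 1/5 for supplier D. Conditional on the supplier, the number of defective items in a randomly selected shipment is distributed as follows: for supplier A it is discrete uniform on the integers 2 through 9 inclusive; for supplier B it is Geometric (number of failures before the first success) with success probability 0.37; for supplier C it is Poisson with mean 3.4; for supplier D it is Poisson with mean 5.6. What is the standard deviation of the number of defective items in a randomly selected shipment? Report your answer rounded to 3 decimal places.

Per component, A: μ=5.5, E[X²]=35.5; B: μ=1.7027, E[X²]=7.5011; C: μ=3.4, E[X²]=14.96; D: μ=5.6, E[X²]=36.96.
E[X] = 0.2·5.5 + 0.4·1.7027 + 0.2·3.4 + 0.2·5.6 = 3.58108.
E[X²] = 0.2·35.5 + 0.4·7.5011 + 0.2·14.96 + 0.2·36.96 = 20.4844.
Var(X) = E[X²] − (E[X])² = 20.4844 − 12.8241 = 7.6603.
SD(X) = √7.6603 = 2.76772.

2.768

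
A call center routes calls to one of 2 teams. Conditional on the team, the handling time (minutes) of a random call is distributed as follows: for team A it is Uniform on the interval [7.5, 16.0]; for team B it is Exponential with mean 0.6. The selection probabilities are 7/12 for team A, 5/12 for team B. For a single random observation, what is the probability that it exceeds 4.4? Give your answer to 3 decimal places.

0.584

Conditional on each team, P(X > 4.4): A: 1; B: 0.000653392.
By total probability, P(X > 4.4) = 0.583333·1 + 0.416667·0.000653392 = 0.583606.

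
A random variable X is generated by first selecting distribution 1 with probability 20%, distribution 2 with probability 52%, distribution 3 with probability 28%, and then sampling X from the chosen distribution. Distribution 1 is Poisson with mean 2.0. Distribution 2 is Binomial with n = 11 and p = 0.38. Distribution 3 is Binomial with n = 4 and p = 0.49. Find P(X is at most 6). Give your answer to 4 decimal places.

Conditional on each component, P(X ≤ 6): 1: 0.995466; 2: 0.923166; 3: 1.
By total probability, P(X ≤ 6) = 0.2·0.995466 + 0.52·0.923166 + 0.28·1 = 0.95914.

0.9591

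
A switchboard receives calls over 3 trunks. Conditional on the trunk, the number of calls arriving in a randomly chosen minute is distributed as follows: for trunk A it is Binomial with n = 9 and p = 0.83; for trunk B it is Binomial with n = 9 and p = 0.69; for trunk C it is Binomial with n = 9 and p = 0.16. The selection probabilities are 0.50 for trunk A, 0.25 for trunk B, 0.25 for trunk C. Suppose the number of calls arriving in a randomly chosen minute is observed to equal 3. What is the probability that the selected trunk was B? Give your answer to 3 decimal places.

0.166

Likelihoods P(X=3 | ·): A: 0.00115933; B: 0.0244904; C: 0.120869.
Posterior ∝ prior × likelihood. Numerator for B: 0.25·0.0244904 = 0.00612261.
Normalizing constant: 0.5·0.00115933 + 0.25·0.0244904 + 0.25·0.120869 = 0.0369195.
P(B | observation) = 0.00612261 / 0.0369195 = 0.165837.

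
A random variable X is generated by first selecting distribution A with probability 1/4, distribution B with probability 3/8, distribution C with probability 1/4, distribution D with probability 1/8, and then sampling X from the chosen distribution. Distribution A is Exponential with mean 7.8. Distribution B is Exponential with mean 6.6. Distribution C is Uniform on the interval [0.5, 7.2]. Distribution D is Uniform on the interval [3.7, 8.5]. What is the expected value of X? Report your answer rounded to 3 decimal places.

Component means — A: 7.8; B: 6.6; C: 3.85; D: 6.1.
E[X] = 0.25·7.8 + 0.375·6.6 + 0.25·3.85 + 0.125·6.1 = 6.15.

6.150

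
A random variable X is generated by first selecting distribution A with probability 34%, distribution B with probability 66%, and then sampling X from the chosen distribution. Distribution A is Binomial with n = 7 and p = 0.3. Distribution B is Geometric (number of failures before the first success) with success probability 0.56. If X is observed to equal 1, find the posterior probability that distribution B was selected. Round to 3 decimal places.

Likelihoods P(X=1 | ·): A: 0.247063; B: 0.2464.
Posterior ∝ prior × likelihood. Numerator for B: 0.66·0.2464 = 0.162624.
Normalizing constant: 0.34·0.247063 + 0.66·0.2464 = 0.246625.
P(B | observation) = 0.162624 / 0.246625 = 0.659397.

0.659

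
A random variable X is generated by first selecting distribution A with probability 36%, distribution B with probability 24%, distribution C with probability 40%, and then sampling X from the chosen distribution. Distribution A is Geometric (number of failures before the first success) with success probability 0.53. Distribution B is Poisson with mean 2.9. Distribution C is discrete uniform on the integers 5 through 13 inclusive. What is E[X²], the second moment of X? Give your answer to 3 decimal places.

38.667

For each component E[X²] = Var + (mean)², giving A: 2.45959; B: 11.31; C: 87.6667.
Overall E[X²] = 0.36·2.45959 + 0.24·11.31 + 0.4·87.6667 = 38.6665.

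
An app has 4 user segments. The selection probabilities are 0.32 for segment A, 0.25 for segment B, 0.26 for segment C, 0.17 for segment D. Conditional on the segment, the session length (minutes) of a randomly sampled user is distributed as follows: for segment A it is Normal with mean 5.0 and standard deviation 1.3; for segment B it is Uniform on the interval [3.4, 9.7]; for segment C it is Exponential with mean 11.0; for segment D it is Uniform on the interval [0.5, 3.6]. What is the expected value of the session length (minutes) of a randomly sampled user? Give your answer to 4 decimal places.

6.4460

Component means — A: 5; B: 6.55; C: 11; D: 2.05.
E[X] = 0.32·5 + 0.25·6.55 + 0.26·11 + 0.17·2.05 = 6.446.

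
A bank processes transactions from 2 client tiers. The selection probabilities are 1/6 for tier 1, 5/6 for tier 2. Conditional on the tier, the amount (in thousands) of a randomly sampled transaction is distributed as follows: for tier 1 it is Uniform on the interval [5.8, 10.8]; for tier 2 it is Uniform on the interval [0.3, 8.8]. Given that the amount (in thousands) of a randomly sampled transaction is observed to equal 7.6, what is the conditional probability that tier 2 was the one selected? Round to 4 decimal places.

Likelihoods f(7.6 | ·): 1: 0.2; 2: 0.117647.
Posterior ∝ prior × likelihood. Numerator for 2: 0.833333·0.117647 = 0.0980392.
Normalizing constant: 0.166667·0.2 + 0.833333·0.117647 = 0.131373.
P(2 | observation) = 0.0980392 / 0.131373 = 0.746269.

0.7463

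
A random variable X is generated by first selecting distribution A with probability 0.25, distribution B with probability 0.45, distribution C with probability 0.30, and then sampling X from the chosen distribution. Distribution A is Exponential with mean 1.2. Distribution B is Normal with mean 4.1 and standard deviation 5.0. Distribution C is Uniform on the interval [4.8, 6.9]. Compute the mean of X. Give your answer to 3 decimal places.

Component means — A: 1.2; B: 4.1; C: 5.85.
E[X] = 0.25·1.2 + 0.45·4.1 + 0.3·5.85 = 3.9.

3.900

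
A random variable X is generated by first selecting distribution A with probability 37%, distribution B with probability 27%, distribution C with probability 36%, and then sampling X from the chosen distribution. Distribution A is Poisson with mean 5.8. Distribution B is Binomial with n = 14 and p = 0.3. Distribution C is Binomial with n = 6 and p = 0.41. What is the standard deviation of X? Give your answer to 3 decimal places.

2.345

Per component, A: μ=5.8, E[X²]=39.44; B: μ=4.2, E[X²]=20.58; C: μ=2.46, E[X²]=7.503.
E[X] = 0.37·5.8 + 0.27·4.2 + 0.36·2.46 = 4.1656.
E[X²] = 0.37·39.44 + 0.27·20.58 + 0.36·7.503 = 22.8505.
Var(X) = E[X²] − (E[X])² = 22.8505 − 17.3522 = 5.49826.
SD(X) = √5.49826 = 2.34484.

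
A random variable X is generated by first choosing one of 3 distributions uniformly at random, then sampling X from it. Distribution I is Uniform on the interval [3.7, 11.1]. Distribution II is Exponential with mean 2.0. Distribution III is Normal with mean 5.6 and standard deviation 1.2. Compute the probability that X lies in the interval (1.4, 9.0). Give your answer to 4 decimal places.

0.7331

Conditional on each component, P(1.4 < X < 9.0): I: 0.716216; II: 0.485476; III: 0.997464.
By total probability, P(1.4 < X < 9.0) = 0.333333·0.716216 + 0.333333·0.485476 + 0.333333·0.997464 = 0.733052.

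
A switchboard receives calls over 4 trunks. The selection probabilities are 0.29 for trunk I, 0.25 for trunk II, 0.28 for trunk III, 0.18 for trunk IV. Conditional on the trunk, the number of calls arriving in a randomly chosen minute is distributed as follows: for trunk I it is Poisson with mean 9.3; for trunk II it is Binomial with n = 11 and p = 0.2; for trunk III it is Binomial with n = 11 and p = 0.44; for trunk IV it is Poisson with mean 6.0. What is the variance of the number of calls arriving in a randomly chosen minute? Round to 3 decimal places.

Per component, I: μ=9.3, E[X²]=95.79; II: μ=2.2, E[X²]=6.6; III: μ=4.84, E[X²]=26.136; IV: μ=6, E[X²]=42.
E[X] = 0.29·9.3 + 0.25·2.2 + 0.28·4.84 + 0.18·6 = 5.6822.
E[X²] = 0.29·95.79 + 0.25·6.6 + 0.28·26.136 + 0.18·42 = 44.3072.
Var(X) = E[X²] − (E[X])² = 44.3072 − 32.2874 = 12.0198.

12.020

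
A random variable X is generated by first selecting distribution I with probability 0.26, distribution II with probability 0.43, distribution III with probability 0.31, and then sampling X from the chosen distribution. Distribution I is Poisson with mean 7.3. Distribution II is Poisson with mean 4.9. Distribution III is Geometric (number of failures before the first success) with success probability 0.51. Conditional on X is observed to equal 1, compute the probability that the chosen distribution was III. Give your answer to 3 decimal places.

Likelihoods P(X=1 | ·): I: 0.00493143; II: 0.0364883; III: 0.2499.
Posterior ∝ prior × likelihood. Numerator for III: 0.31·0.2499 = 0.077469.
Normalizing constant: 0.26·0.00493143 + 0.43·0.0364883 + 0.31·0.2499 = 0.0944411.
P(III | observation) = 0.077469 / 0.0944411 = 0.820289.

0.820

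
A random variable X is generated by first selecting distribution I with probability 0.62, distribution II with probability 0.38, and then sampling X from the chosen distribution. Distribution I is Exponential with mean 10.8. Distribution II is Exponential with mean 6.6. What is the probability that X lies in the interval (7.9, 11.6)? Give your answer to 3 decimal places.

Conditional on each component, P(7.9 < X < 11.6): I: 0.139582; II: 0.129646.
By total probability, P(7.9 < X < 11.6) = 0.62·0.139582 + 0.38·0.129646 = 0.135806.

0.136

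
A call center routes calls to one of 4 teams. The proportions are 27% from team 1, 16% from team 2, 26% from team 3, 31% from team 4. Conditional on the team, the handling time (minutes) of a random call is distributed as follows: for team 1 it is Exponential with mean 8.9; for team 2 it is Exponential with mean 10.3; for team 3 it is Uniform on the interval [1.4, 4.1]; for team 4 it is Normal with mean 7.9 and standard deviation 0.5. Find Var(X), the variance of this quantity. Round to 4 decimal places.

Per component, 1: μ=8.9, E[X²]=158.42; 2: μ=10.3, E[X²]=212.18; 3: μ=2.75, E[X²]=8.17; 4: μ=7.9, E[X²]=62.66.
E[X] = 0.27·8.9 + 0.16·10.3 + 0.26·2.75 + 0.31·7.9 = 7.215.
E[X²] = 0.27·158.42 + 0.16·212.18 + 0.26·8.17 + 0.31·62.66 = 98.271.
Var(X) = E[X²] − (E[X])² = 98.271 − 52.0562 = 46.2148.

46.2148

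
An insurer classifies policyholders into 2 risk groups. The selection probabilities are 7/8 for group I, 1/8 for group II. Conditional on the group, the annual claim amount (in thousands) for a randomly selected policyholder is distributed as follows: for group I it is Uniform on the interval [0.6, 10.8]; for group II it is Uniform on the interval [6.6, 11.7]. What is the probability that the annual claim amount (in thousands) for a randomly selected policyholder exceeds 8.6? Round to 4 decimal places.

0.2647

Conditional on each group, P(X > 8.6): I: 0.215686; II: 0.607843.
By total probability, P(X > 8.6) = 0.875·0.215686 + 0.125·0.607843 = 0.264706.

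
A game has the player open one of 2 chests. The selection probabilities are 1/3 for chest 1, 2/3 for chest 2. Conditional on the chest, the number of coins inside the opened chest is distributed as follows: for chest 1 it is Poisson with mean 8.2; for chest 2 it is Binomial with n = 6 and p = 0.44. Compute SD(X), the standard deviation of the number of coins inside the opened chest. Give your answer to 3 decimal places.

Per component, 1: μ=8.2, E[X²]=75.44; 2: μ=2.64, E[X²]=8.448.
E[X] = 0.333333·8.2 + 0.666667·2.64 = 4.49333.
E[X²] = 0.333333·75.44 + 0.666667·8.448 = 30.7787.
Var(X) = E[X²] − (E[X])² = 30.7787 − 20.19 = 10.5886.
SD(X) = √10.5886 = 3.25402.

3.254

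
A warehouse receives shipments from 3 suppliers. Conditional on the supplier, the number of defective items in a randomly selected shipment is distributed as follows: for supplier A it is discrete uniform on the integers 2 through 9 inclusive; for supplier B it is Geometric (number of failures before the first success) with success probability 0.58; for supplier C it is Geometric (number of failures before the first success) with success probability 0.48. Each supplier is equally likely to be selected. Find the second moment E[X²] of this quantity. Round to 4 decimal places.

13.5678

For each component E[X²] = Var + (mean)², giving A: 35.5; B: 1.77289; C: 3.43056.
Overall E[X²] = 0.333333·35.5 + 0.333333·1.77289 + 0.333333·3.43056 = 13.5678.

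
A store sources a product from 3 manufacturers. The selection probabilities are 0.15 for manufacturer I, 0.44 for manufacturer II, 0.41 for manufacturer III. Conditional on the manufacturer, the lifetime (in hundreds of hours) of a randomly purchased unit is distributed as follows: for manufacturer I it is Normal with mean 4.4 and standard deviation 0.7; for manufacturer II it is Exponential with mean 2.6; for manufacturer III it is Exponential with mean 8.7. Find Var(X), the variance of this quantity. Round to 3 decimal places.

42.144

Per component, I: μ=4.4, E[X²]=19.85; II: μ=2.6, E[X²]=13.52; III: μ=8.7, E[X²]=151.38.
E[X] = 0.15·4.4 + 0.44·2.6 + 0.41·8.7 = 5.371.
E[X²] = 0.15·19.85 + 0.44·13.52 + 0.41·151.38 = 70.9921.
Var(X) = E[X²] − (E[X])² = 70.9921 − 28.8476 = 42.1445.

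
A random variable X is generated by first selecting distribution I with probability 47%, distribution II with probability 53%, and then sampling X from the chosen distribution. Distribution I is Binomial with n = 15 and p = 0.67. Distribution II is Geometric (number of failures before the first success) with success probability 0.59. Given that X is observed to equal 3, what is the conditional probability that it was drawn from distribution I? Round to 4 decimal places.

Likelihoods P(X=3 | ·): I: 0.000228246; II: 0.0406634.
Posterior ∝ prior × likelihood. Numerator for I: 0.47·0.000228246 = 0.000107276.
Normalizing constant: 0.47·0.000228246 + 0.53·0.0406634 = 0.0216589.
P(I | observation) = 0.000107276 / 0.0216589 = 0.00495296.

0.0050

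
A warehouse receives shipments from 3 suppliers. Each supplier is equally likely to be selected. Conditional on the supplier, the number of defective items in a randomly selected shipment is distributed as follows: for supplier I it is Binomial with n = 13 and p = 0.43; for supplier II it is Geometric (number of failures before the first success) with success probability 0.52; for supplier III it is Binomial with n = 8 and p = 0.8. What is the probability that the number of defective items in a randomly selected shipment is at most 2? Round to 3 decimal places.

0.309

Conditional on each supplier, P(X ≤ 2): I: 0.0370072; II: 0.889408; III: 0.00123136.
By total probability, P(X ≤ 2) = 0.333333·0.0370072 + 0.333333·0.889408 + 0.333333·0.00123136 = 0.309216.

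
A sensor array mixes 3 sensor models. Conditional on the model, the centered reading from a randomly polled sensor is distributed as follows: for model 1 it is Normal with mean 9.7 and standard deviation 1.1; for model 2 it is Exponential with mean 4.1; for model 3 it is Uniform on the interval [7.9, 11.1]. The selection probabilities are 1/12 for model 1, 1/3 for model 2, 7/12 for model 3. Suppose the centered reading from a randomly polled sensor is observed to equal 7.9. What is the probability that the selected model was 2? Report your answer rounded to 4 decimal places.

Likelihoods f(7.9 | ·): 1: 0.0950748; 2: 0.0355144; 3: 0.3125.
Posterior ∝ prior × likelihood. Numerator for 2: 0.333333·0.0355144 = 0.0118381.
Normalizing constant: 0.0833333·0.0950748 + 0.333333·0.0355144 + 0.583333·0.3125 = 0.202053.
P(2 | observation) = 0.0118381 / 0.202053 = 0.0585894.

0.0586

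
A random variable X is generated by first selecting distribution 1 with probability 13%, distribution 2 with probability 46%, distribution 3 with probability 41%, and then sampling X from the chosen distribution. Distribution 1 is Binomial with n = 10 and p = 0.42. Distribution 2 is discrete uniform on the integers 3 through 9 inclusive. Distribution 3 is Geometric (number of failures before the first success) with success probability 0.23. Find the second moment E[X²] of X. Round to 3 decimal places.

31.573

For each component E[X²] = Var + (mean)², giving 1: 20.076; 2: 40; 3: 25.7637.
Overall E[X²] = 0.13·20.076 + 0.46·40 + 0.41·25.7637 = 31.573.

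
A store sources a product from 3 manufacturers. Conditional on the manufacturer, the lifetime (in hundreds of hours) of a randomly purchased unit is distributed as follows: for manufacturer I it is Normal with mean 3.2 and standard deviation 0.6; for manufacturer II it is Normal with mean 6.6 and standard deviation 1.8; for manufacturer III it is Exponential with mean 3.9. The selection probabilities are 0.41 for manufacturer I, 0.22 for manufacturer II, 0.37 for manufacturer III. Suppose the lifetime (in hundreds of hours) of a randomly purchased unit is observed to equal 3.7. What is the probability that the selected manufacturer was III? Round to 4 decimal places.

Likelihoods f(3.7 | ·): I: 0.469853; II: 0.0605331; III: 0.0992916.
Posterior ∝ prior × likelihood. Numerator for III: 0.37·0.0992916 = 0.0367379.
Normalizing constant: 0.41·0.469853 + 0.22·0.0605331 + 0.37·0.0992916 = 0.242695.
P(III | observation) = 0.0367379 / 0.242695 = 0.151375.

0.1514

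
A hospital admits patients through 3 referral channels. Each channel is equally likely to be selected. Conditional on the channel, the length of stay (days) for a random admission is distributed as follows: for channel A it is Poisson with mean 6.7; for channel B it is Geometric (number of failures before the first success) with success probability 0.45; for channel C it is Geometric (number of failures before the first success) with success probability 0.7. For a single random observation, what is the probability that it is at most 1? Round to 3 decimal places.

Conditional on each channel, P(X ≤ 1): A: 0.00947802; B: 0.6975; C: 0.91.
By total probability, P(X ≤ 1) = 0.333333·0.00947802 + 0.333333·0.6975 + 0.333333·0.91 = 0.538993.

0.539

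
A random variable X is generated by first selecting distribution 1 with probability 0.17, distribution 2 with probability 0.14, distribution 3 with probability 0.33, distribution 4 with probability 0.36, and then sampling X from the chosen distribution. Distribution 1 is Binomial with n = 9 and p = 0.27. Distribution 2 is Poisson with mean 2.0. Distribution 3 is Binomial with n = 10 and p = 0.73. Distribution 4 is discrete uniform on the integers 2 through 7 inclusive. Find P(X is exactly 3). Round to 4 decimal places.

Conditional on each component, P(X = 3): 1: 0.250212; 2: 0.180447; 3: 0.00488311; 4: 0.166667.
By total probability, P(X = 3) = 0.17·0.250212 + 0.14·0.180447 + 0.33·0.00488311 + 0.36·0.166667 = 0.12941.

0.1294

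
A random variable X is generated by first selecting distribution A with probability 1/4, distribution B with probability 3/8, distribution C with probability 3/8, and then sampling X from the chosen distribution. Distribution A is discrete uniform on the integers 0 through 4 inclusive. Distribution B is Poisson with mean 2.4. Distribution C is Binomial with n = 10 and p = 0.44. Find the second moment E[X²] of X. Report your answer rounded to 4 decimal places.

For each component E[X²] = Var + (mean)², giving A: 6; B: 8.16; C: 21.824.
Overall E[X²] = 0.25·6 + 0.375·8.16 + 0.375·21.824 = 12.744.

12.7440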